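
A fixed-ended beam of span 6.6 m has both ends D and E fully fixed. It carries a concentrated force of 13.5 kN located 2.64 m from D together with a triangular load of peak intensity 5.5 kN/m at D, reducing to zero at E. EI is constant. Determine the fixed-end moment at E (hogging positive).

M_E = 16.54 kN·m

Take the two fixed-end moments M_D, M_E as redundants; the released structure is the simple span DE.
End rotations of the released simple span under the applied load (×1/EI):
  at D: point load 13.5 at a = 2.64: Pab(L + b)/(6LEI) = 37.64/EI
  at E: point load 13.5 at a = 2.64: Pab(L + a)/(6LEI) = 32.93/EI
  at D: triangular load, peak 5.5: w₀L³/(45EI) = 35.14/EI
  at E: triangular load, peak 5.5: 7w₀L³/(360EI) = 30.75/EI
  θ_D0 = 72.77/EI,  θ_E0 = 63.68/EI
Flexibility coefficients: a unit moment at one end gives L/(3EI) there and L/(6EI) at the far end, so f₁₁ = f₂₂ = 2.2/EI and f₁₂ = f₂₁ = 1.1/EI.
Compatibility — zero rotation at each built-in end:
  2.2 M_D + 1.1 M_E = 72.77
  1.1 M_D + 2.2 M_E = 63.68
Solving the pair gives M_D = 24.81 kN·m and M_E = 16.54 kN·m (hogging).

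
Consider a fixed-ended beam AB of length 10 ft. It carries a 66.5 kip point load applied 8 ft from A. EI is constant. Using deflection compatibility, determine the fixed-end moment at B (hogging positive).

Take the two fixed-end moments M_A, M_B as redundants; the released structure is the simple span AB.
Simple-span end rotations at A and B under the given loads:
  at A: point load 66.5 at a = 8: Pab(L + b)/(6LEI) = 212.8/EI
  at B: point load 66.5 at a = 8: Pab(L + a)/(6LEI) = 319.2/EI
  θ_A0 = 212.8/EI,  θ_B0 = 319.2/EI
Flexibility coefficients: a unit moment at one end gives L/(3EI) there and L/(6EI) at the far end, so f₁₁ = f₂₂ = 3.333/EI and f₁₂ = f₂₁ = 1.667/EI.
Compatibility — zero rotation at each built-in end:
  3.333 M_A + 1.667 M_B = 212.8
  1.667 M_A + 3.333 M_B = 319.2
Solving the pair gives M_A = 21.28 kip·ft and M_B = 85.12 kip·ft (hogging).

M_B = 85.12 kip·ft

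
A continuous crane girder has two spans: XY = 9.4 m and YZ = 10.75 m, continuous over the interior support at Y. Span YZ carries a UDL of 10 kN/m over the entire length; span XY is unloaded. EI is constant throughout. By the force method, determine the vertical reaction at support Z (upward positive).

R_Z = 46.58 kN

Insert a hinge at Y; M_Y is the redundant, and each span becomes simply supported.
Rotations at Y on the released spans (each span's end-slope, ×1/EI):
  span YZ: UDL 10: wL³/(24EI) = 517.6/EI
  relative rotation θ_0 = (0 + 517.6)/EI = 517.6/EI
A unit hogging moment at Y produces rotation L₁/(3EI) + L₂/(3EI) = 6.717/EI.
Compatibility: M_Y·(L₁+L₂)/(3EI) = θ_0, giving M_Y = 77.07 kN·m (hogging).
Span YZ, ΣM about Z: R_Y^{YZ}·10.75 = 577.8 + 77.07, so R_Y^{YZ} = 60.92 kN and R_Z = 107.5 − 60.92 = 46.58 kN.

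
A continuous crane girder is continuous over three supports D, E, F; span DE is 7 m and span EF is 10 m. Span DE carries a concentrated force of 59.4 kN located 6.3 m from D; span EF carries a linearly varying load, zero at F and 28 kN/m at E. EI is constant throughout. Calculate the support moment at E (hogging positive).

Insert a hinge at E; M_E is the redundant, and each span becomes simply supported.
Rotations at E on the released spans (each span's end-slope, ×1/EI):
  span DE: point load 59.4 at a = 6.3: Pab(L + a)/(6LEI) = 82.95/EI
  span EF: triangular load, peak 28: w₀L³/(45EI) = 622.2/EI
  relative rotation θ_0 = (82.95 + 622.2)/EI = 705.2/EI
A unit hogging moment at E produces rotation L₁/(3EI) + L₂/(3EI) = 5.667/EI.
Slope continuity at E: θ_0 = M_E·5.667/EI, so M_E = 705.2/5.667 = 124.4 kN·m (hogging).

M_E = 124.4 kN·m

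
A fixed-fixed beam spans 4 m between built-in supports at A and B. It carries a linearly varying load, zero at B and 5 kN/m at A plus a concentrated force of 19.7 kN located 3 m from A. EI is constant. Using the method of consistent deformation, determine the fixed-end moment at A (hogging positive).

M_A = 7.694 kN·m

Release both end moments; the primary structure is a simply-supported span AB with redundants M_A and M_B.
Simple-span end rotations at A and B under the given loads:
  at A: triangular load, peak 5: w₀L³/(45EI) = 7.111/EI
  at B: triangular load, peak 5: 7w₀L³/(360EI) = 6.222/EI
  at A: point load 19.7 at a = 3: Pab(L + b)/(6LEI) = 12.31/EI
  at B: point load 19.7 at a = 3: Pab(L + a)/(6LEI) = 17.24/EI
  θ_A0 = 19.42/EI,  θ_B0 = 23.46/EI
Flexibility coefficients: a unit moment at one end gives L/(3EI) there and L/(6EI) at the far end, so f₁₁ = f₂₂ = 1.333/EI and f₁₂ = f₂₁ = 0.6667/EI.
Compatibility — zero rotation at each built-in end:
  1.333 M_A + 0.6667 M_B = 19.42
  0.6667 M_A + 1.333 M_B = 23.46
Solving the pair gives M_A = 7.694 kN·m and M_B = 13.75 kN·m (hogging).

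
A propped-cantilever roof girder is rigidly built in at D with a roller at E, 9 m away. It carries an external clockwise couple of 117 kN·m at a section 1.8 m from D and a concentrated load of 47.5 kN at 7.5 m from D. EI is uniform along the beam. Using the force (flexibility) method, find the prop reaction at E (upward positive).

Choose R_E as the redundant. The primary structure is the cantilever fixed at D.
Primary-structure tip deflection at E by superposition:
  clockwise couple 117 at a = 1.8: M₀a(2L − a)/(2EI) = 1706/EI
  point load 47.5 at a = 7.5: Pa²(3L − a)/(6EI) = 8684/EI
  δ_0 = 10389/EI
Flexibility coefficient — unit upward force at E: δ_{EE} = L³/(3EI) = 243/EI.
Compatibility at E: δ_0 − R_E·δ_{EE} = 0, so R_E = 10389/243 = 42.75 kN.

R_E = 42.75 kN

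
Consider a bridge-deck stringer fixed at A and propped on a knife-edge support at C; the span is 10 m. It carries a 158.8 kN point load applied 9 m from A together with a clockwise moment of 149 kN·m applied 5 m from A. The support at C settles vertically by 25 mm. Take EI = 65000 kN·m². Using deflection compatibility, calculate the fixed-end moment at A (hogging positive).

Release the roller at C. Primary structure: cantilever fixed at A.
Primary-structure tip deflection at C by superposition:
  point load 158.8 at a = 9: Pa²(3L − a)/(6EI) = 45020/EI
  clockwise couple 149 at a = 5: M₀a(2L − a)/(2EI) = 5588/EI
  δ_0 = 50607/EI
Flexibility coefficient — unit upward force at C: δ_{CC} = L³/(3EI) = 333.3/EI.
With EI = 65000 kN·m²: δ_0 = 0.77857 m and δ_{CC} = 0.005128 m/kN.
Compatibility — the beam at C must follow the support down by 0.025 m: δ_0 − R_C·δ_{CC} = 0.025, so R_C = (0.77857 − 0.025)/0.005128 = 146.9 kN.
Moment equilibrium about A: M_A = Σ(load moments about A) − R_C·L = 1578 − 146.9×10 = 108.7 kN·m.

M_A = 108.7 kN·m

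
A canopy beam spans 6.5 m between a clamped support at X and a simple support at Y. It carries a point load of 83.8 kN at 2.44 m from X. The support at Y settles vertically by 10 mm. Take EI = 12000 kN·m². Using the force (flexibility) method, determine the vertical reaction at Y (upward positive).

Choose R_Y as the redundant. The primary structure is the cantilever fixed at X.
Deflection at Y on the released cantilever, summing each load's contribution:
  point load 83.8 at a = 2.44: Pa²(3L − a)/(6EI) = 1419/EI
Tip deflection under a unit load at Y: L³/(3EI) = 91.54/EI.
With EI = 12000 kN·m²: δ_0 = 0.11821 m and δ_{YY} = 0.007628 m/kN.
Compatibility — the beam at Y must follow the support down by 0.01 m: δ_0 − R_Y·δ_{YY} = 0.01, so R_Y = (0.11821 − 0.01)/0.007628 = 14.19 kN.

R_Y = 14.19 kN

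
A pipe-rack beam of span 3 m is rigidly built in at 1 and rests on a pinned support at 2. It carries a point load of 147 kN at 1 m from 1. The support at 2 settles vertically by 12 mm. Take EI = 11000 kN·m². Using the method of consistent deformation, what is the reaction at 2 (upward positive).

R_2 = 7.111 kN

Release the roller at 2. Primary structure: cantilever fixed at 1.
Deflection at 2 on the released cantilever, summing each load's contribution:
  point load 147 at a = 1: Pa²(3L − a)/(6EI) = 196/EI
Flexibility coefficient — unit upward force at 2: δ_{22} = L³/(3EI) = 9/EI.
With EI = 11000 kN·m²: δ_0 = 0.017818 m and δ_{22} = 0.000818 m/kN.
Compatibility — the beam at 2 must follow the support down by 0.012 m: δ_0 − R_2·δ_{22} = 0.012, so R_2 = (0.017818 − 0.012)/0.000818 = 7.111 kN.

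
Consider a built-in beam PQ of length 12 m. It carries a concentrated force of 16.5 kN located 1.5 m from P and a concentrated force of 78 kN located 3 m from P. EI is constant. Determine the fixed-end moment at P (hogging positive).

M_P = 150.6 kN·m

Release both end moments; the primary structure is a simply-supported span PQ with redundants M_P and M_Q.
Simple-span end rotations at P and Q under the given loads:
  at P: point load 16.5 at a = 1.5: Pab(L + b)/(6LEI) = 81.21/EI
  at Q: point load 16.5 at a = 1.5: Pab(L + a)/(6LEI) = 48.73/EI
  at P: point load 78 at a = 3: Pab(L + b)/(6LEI) = 614.2/EI
  at Q: point load 78 at a = 3: Pab(L + a)/(6LEI) = 438.8/EI
  θ_P0 = 695.5/EI,  θ_Q0 = 487.5/EI
Flexibility coefficients: a unit moment at one end gives L/(3EI) there and L/(6EI) at the far end, so f₁₁ = f₂₂ = 4/EI and f₁₂ = f₂₁ = 2/EI.
Compatibility — zero rotation at each built-in end:
  4 M_P + 2 M_Q = 695.5
  2 M_P + 4 M_Q = 487.5
Solving the pair gives M_P = 150.6 kN·m and M_Q = 46.58 kN·m (hogging).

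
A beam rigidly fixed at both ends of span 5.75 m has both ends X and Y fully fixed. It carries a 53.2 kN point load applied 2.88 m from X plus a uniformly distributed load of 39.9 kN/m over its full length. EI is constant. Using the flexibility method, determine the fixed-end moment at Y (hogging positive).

Take the two fixed-end moments M_X, M_Y as redundants; the released structure is the simple span XY.
Simple-span end rotations at X and Y under the given loads:
  at X: point load 53.2 at a = 2.88: Pab(L + b)/(6LEI) = 109.9/EI
  at Y: point load 53.2 at a = 2.88: Pab(L + a)/(6LEI) = 110/EI
  at X: UDL 39.9: wL³/(24EI) = 316.1/EI
  at Y: UDL 39.9: wL³/(24EI) = 316.1/EI
  θ_X0 = 425.9/EI,  θ_Y0 = 426.1/EI
Flexibility coefficients: a unit moment at one end gives L/(3EI) there and L/(6EI) at the far end, so f₁₁ = f₂₂ = 1.917/EI and f₁₂ = f₂₁ = 0.9583/EI.
Compatibility — zero rotation at each built-in end:
  1.917 M_X + 0.9583 M_Y = 425.9
  0.9583 M_X + 1.917 M_Y = 426.1
Solving the pair gives M_X = 148.1 kN·m and M_Y = 148.2 kN·m (hogging).

M_Y = 148.2 kN·m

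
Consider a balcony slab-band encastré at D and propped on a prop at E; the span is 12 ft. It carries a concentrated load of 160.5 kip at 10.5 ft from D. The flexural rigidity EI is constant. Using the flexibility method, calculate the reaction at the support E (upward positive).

Release the roller at E. Primary structure: cantilever fixed at D.
Primary-structure tip deflection at E by superposition:
  point load 160.5 at a = 10.5: Pa²(3L − a)/(6EI) = 75204/EI
Flexibility coefficient — unit upward force at E: δ_{EE} = L³/(3EI) = 576/EI.
Compatibility at E: δ_0 − R_E·δ_{EE} = 0, so R_E = 75204/576 = 130.6 kip.

R_E = 130.6 kip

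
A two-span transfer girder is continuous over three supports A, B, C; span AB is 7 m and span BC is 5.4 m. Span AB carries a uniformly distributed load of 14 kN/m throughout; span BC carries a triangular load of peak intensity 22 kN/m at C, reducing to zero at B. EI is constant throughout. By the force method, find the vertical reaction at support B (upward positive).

Take M_B as the redundant. Released structure: two simple spans AB and BC with a hinge at B.
Rotations at B on the released spans (each span's end-slope, ×1/EI):
  span AB: UDL 14: wL³/(24EI) = 200.1/EI
  span BC: triangular load, peak 22: 7w₀L³/(360EI) = 67.36/EI
  relative rotation θ_0 = (200.1 + 67.36)/EI = 267.4/EI
A unit hogging moment at B produces rotation L₁/(3EI) + L₂/(3EI) = 4.133/EI.
Compatibility: M_B·(L₁+L₂)/(3EI) = θ_0, giving M_B = 64.7 kN·m (hogging).
Span AB, ΣM about A with M_B applied at B: R_B^{AB}·7 = 343 + 64.7, so R_B^{AB} = 58.24 kN and R_A = 98 − 58.24 = 39.76 kN.
Span BC, ΣM about C: R_B^{BC}·5.4 = 106.9 + 64.7, so R_B^{BC} = 31.78 kN and R_C = 59.4 − 31.78 = 27.62 kN.
R_B = 58.24 + 31.78 = 90.03 kN.

R_B = 90.03 kN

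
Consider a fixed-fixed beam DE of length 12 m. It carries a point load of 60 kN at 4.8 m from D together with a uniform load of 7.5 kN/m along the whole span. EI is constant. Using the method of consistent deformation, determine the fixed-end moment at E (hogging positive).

Take the two fixed-end moments M_D, M_E as redundants; the released structure is the simple span DE.
On the primary (simply-supported) span, the end slopes from the loading are:
  at D: point load 60 at a = 4.8: Pab(L + b)/(6LEI) = 553/EI
  at E: point load 60 at a = 4.8: Pab(L + a)/(6LEI) = 483.8/EI
  at D: UDL 7.5: wL³/(24EI) = 540/EI
  at E: UDL 7.5: wL³/(24EI) = 540/EI
  θ_D0 = 1093/EI,  θ_E0 = 1024/EI
Flexibility coefficients: a unit moment at one end gives L/(3EI) there and L/(6EI) at the far end, so f₁₁ = f₂₂ = 4/EI and f₁₂ = f₂₁ = 2/EI.
Compatibility — zero rotation at each built-in end:
  4 M_D + 2 M_E = 1093
  2 M_D + 4 M_E = 1024
Solving the pair gives M_D = 193.7 kN·m and M_E = 159.1 kN·m (hogging).

M_E = 159.1 kN·m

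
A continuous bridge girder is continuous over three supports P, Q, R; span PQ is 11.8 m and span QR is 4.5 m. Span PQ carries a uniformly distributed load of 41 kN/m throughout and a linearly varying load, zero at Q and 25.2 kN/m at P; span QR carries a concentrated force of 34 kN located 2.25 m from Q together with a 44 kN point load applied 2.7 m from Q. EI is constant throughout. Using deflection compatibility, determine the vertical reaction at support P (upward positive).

R_P = 283.2 kN

Take M_Q as the redundant. Released structure: two simple spans PQ and QR with a hinge at Q.
End slopes at the hinge Q, treating each span as simply supported:
  span PQ: UDL 41: wL³/(24EI) = 2807/EI
  span PQ: triangular load, peak 25.2: 7w₀L³/(360EI) = 805.1/EI
  span QR: point load 34 at a = 2.25: Pab(L + b)/(6LEI) = 43.03/EI
  span QR: point load 44 at a = 2.7: Pab(L + b)/(6LEI) = 49.9/EI
  relative rotation θ_0 = (3612 + 92.93)/EI = 3705/EI
A unit hogging moment at Q produces rotation L₁/(3EI) + L₂/(3EI) = 5.433/EI.
Slope continuity at Q: θ_0 = M_Q·5.433/EI, so M_Q = 3705/5.433 = 681.9 kN·m (hogging).
Span PQ, ΣM about P with M_Q applied at Q: R_Q^{PQ}·11.8 = 3439 + 681.9, so R_Q^{PQ} = 349.2 kN and R_P = 632.5 − 349.2 = 283.2 kN.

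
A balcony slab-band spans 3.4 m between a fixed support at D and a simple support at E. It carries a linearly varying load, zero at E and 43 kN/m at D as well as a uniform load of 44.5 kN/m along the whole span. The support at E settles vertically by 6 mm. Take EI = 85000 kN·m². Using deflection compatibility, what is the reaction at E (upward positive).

Remove the prop at E; the released (primary) structure is a cantilever built in at D.
Primary-structure tip deflection at E by superposition:
  triangular load, peak 43 at the fixed end: w₀L⁴/(30EI) = 191.5/EI
  UDL 44.5: wL⁴/(8EI) = 743.3/EI
  δ_0 = 934.9/EI
Flexibility coefficient — unit upward force at E: δ_{EE} = L³/(3EI) = 13.1/EI.
With EI = 85000 kN·m²: δ_0 = 0.010999 m and δ_{EE} = 0.000154 m/kN.
Compatibility — the beam at E must follow the support down by 0.006 m: δ_0 − R_E·δ_{EE} = 0.006, so R_E = (0.010999 − 0.006)/0.000154 = 32.43 kN.

R_E = 32.43 kN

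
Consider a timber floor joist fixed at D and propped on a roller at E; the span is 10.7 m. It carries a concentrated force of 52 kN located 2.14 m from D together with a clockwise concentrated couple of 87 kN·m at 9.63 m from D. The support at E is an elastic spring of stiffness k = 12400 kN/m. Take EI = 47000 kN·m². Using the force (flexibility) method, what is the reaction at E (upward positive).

R_E = 14.85 kN

Release the roller at E. Primary structure: cantilever fixed at D.
Deflection at E on the released cantilever, summing each load's contribution:
  point load 52 at a = 2.14: Pa²(3L − a)/(6EI) = 1189/EI
  clockwise couple 87 at a = 9.63: M₀a(2L − a)/(2EI) = 4931/EI
  δ_0 = 6120/EI
Flexibility coefficient — unit upward force at E: δ_{EE} = L³/(3EI) = 408.3/EI.
With EI = 47000 kN·m²: δ_0 = 0.1302 m and δ_{EE} = 0.008688 m/kN.
Compatibility — the spring shortens by R_E/k under the reaction it provides: δ_0 − R_E·δ_{EE} = R_E/k. With 1/k = 0.000081 m/kN, R_E = δ_0 / (δ_{EE} + 1/k) = 0.1302 / (0.008688 + 0.000081) = 14.85 kN.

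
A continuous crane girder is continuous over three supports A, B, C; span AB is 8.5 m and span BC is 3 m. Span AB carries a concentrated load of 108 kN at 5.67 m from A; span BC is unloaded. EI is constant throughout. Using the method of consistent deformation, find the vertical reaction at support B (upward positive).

Release continuity at B by inserting a hinge; the redundant is the internal moment M_B. The primary structure is two simply-supported spans AB and BC.
Rotations at B on the released spans (each span's end-slope, ×1/EI):
  span AB: point load 108 at a = 5.67: Pab(L + a)/(6LEI) = 481.5/EI
  relative rotation θ_0 = (481.5 + 0)/EI = 481.5/EI
A unit hogging moment at B produces rotation L₁/(3EI) + L₂/(3EI) = 3.833/EI.
Compatibility: M_B·(L₁+L₂)/(3EI) = θ_0, giving M_B = 125.6 kN·m (hogging).
Span AB, ΣM about A with M_B applied at B: R_B^{AB}·8.5 = 612.4 + 125.6, so R_B^{AB} = 86.82 kN and R_A = 108 − 86.82 = 21.18 kN.
Span BC, ΣM about C: R_B^{BC}·3 = 0 + 125.6, so R_B^{BC} = 41.87 kN and R_C = 0 − 41.87 = -41.87 kN.
R_B = 86.82 + 41.87 = 128.7 kN.

R_B = 128.7 kN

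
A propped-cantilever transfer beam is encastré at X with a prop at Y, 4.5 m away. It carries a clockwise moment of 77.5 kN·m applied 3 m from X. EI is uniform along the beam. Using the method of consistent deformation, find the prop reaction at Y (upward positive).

R_Y = 22.96 kN

Release the roller at Y. Primary structure: cantilever fixed at X.
Deflection at Y on the released cantilever, summing each load's contribution:
  clockwise couple 77.5 at a = 3: M₀a(2L − a)/(2EI) = 697.5/EI
Flexibility coefficient — unit upward force at Y: δ_{YY} = L³/(3EI) = 30.38/EI.
Compatibility at Y: δ_0 − R_Y·δ_{YY} = 0, so R_Y = 697.5/30.38 = 22.96 kN.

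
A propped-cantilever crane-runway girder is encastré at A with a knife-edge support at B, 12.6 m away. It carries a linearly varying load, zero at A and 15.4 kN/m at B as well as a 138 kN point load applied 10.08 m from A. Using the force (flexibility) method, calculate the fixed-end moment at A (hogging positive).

Choose R_B as the redundant. The primary structure is the cantilever fixed at A.
Downward deflection at the released point B due to the loads:
  triangular load, peak 15.4 at the free end: 11w₀L⁴/(120EI) = 35581/EI
  point load 138 at a = 10.08: Pa²(3L − a)/(6EI) = 64780/EI
  δ_0 = 100361/EI
Flexibility coefficient — unit upward force at B: δ_{BB} = L³/(3EI) = 666.8/EI.
Compatibility at B: δ_0 − R_B·δ_{BB} = 0, so R_B = 100361/666.8 = 150.5 kN.
Moment equilibrium about A: M_A = Σ(load moments about A) − R_B·L = 2206 − 150.5×12.6 = 309.5 kN·m.

M_A = 309.5 kN·m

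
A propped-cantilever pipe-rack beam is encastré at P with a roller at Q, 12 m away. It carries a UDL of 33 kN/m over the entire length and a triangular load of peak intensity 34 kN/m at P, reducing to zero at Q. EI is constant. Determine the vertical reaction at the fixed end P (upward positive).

Remove the prop at Q; the released (primary) structure is a cantilever built in at P.
Deflection at Q on the released cantilever, summing each load's contribution:
  UDL 33: wL⁴/(8EI) = 85536/EI
  triangular load, peak 34 at the fixed end: w₀L⁴/(30EI) = 23501/EI
  δ_0 = 109037/EI
Tip deflection under a unit load at Q: L³/(3EI) = 576/EI.
The prop prevents deflection at Q: R_Q = δ_0/δ_{QQ} = 109037/576 = 189.3 kN.
Vertical equilibrium: R_P = ΣP − R_Q = 600 − 189.3 = 410.7 kN.

R_P = 410.7 kN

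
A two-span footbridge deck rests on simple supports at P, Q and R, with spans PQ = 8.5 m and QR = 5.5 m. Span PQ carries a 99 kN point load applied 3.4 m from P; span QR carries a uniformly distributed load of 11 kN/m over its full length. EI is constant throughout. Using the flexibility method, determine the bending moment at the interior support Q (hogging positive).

Insert a hinge at Q; M_Q is the redundant, and each span becomes simply supported.
Discontinuity in slope at Q on the released structure — sum the simple-span end rotations:
  span PQ: point load 99 at a = 3.4: Pab(L + a)/(6LEI) = 400.6/EI
  span QR: UDL 11: wL³/(24EI) = 76.26/EI
  relative rotation θ_0 = (400.6 + 76.26)/EI = 476.8/EI
A unit hogging moment at Q produces rotation L₁/(3EI) + L₂/(3EI) = 4.667/EI.
Slope continuity at Q: θ_0 = M_Q·4.667/EI, so M_Q = 476.8/4.667 = 102.2 kN·m (hogging).

M_Q = 102.2 kN·m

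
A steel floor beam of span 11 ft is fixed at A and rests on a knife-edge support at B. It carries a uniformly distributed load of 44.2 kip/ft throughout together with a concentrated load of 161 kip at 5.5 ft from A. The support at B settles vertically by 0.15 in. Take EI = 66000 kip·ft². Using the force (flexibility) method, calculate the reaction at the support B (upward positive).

Remove the prop at B; the released (primary) structure is a cantilever built in at A.
Deflection at B on the released cantilever, summing each load's contribution:
  UDL 44.2: wL⁴/(8EI) = 80892/EI
  point load 161 at a = 5.5: Pa²(3L − a)/(6EI) = 22322/EI
  δ_0 = 103214/EI
Tip deflection under a unit load at B: L³/(3EI) = 443.7/EI.
With EI = 66000 kip·ft²: δ_0 = 1.5638 ft and δ_{BB} = 0.006722 ft/kip.
Compatibility — the beam at B must follow the support down by 0.0125 ft: δ_0 − R_B·δ_{BB} = 0.0125, so R_B = (1.5638 − 0.0125)/0.006722 = 230.8 kip.

R_B = 230.8 kip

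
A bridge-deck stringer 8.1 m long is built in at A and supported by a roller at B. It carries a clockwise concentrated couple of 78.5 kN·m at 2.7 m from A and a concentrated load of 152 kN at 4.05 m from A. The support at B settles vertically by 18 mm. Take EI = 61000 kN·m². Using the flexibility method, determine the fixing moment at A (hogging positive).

M_A = 294.1 kN·m

Take the reaction at B as the redundant and release it; the primary structure is a cantilever fixed at A.
Primary-structure tip deflection at B by superposition:
  clockwise couple 78.5 at a = 2.7: M₀a(2L − a)/(2EI) = 1431/EI
  point load 152 at a = 4.05: Pa²(3L − a)/(6EI) = 8414/EI
  δ_0 = 9845/EI
Flexibility coefficient — unit upward force at B: δ_{BB} = L³/(3EI) = 177.1/EI.
With EI = 61000 kN·m²: δ_0 = 0.1614 m and δ_{BB} = 0.002904 m/kN.
Compatibility — the beam at B must follow the support down by 0.018 m: δ_0 − R_B·δ_{BB} = 0.018, so R_B = (0.1614 − 0.018)/0.002904 = 49.38 kN.
Moment equilibrium about A: M_A = Σ(load moments about A) − R_B·L = 694.1 − 49.38×8.1 = 294.1 kN·m.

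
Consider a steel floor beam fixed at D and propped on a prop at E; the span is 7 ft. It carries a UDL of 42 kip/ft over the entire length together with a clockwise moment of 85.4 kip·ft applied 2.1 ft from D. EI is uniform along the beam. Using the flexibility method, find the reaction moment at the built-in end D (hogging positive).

Choose R_E as the redundant. The primary structure is the cantilever fixed at D.
Free-end deflection of the primary structure under the applied loading (downward +):
  UDL 42: wL⁴/(8EI) = 12605/EI
  clockwise couple 85.4 at a = 2.1: M₀a(2L − a)/(2EI) = 1067/EI
  δ_0 = 13672/EI
Tip deflection under a unit load at E: L³/(3EI) = 114.3/EI.
The prop prevents deflection at E: R_E = δ_0/δ_{EE} = 13672/114.3 = 119.6 kip.
Moment equilibrium about D: M_D = Σ(load moments about D) − R_E·L = 1114 − 119.6×7 = 277.3 kip·ft.

M_D = 277.3 kip·ft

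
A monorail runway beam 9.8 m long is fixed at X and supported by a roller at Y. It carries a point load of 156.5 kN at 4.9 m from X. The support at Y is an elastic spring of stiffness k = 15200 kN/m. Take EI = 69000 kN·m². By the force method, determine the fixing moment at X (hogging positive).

M_X = 294.4 kN·m

Choose R_Y as the redundant. The primary structure is the cantilever fixed at X.
Downward deflection at the released point Y due to the loads:
  point load 156.5 at a = 4.9: Pa²(3L − a)/(6EI) = 15343/EI
Flexibility coefficient — unit upward force at Y: δ_{YY} = L³/(3EI) = 313.7/EI.
With EI = 69000 kN·m²: δ_0 = 0.22237 m and δ_{YY} = 0.004547 m/kN.
Compatibility — the spring shortens by R_Y/k under the reaction it provides: δ_0 − R_Y·δ_{YY} = R_Y/k. With 1/k = 0.000066 m/kN, R_Y = δ_0 / (δ_{YY} + 1/k) = 0.22237 / (0.004547 + 0.000066) = 48.21 kN.
Moment equilibrium about X: M_X = Σ(load moments about X) − R_Y·L = 766.9 − 48.21×9.8 = 294.4 kN·m.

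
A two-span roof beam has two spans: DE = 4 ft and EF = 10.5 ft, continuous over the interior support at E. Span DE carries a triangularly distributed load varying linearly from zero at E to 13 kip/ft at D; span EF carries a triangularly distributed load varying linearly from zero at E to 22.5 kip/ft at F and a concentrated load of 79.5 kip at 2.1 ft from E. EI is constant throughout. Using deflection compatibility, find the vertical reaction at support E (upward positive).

Insert a hinge at E; M_E is the redundant, and each span becomes simply supported.
Rotations at E on the released spans (each span's end-slope, ×1/EI):
  span DE: triangular load, peak 13: 7w₀L³/(360EI) = 16.18/EI
  span EF: triangular load, peak 22.5: 7w₀L³/(360EI) = 506.5/EI
  span EF: point load 79.5 at a = 2.1: Pab(L + b)/(6LEI) = 420.7/EI
  relative rotation θ_0 = (16.18 + 927.2)/EI = 943.4/EI
A unit hogging moment at E produces rotation L₁/(3EI) + L₂/(3EI) = 4.833/EI.
Compatibility: M_E·(L₁+L₂)/(3EI) = θ_0, giving M_E = 195.2 kip·ft (hogging).
Span DE, ΣM about D with M_E applied at E: R_E^{DE}·4 = 34.67 + 195.2, so R_E^{DE} = 57.46 kip and R_D = 26 − 57.46 = -31.46 kip.
Span EF, ΣM about F: R_E^{EF}·10.5 = 1081 + 195.2, so R_E^{EF} = 121.6 kip and R_F = 197.6 − 121.6 = 76.06 kip.
R_E = 57.46 + 121.6 = 179 kip.

R_E = 179 kip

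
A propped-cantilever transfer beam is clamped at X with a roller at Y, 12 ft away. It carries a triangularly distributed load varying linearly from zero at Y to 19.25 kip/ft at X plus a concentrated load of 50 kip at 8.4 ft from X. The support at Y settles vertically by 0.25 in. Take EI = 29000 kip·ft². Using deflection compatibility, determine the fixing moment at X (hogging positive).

M_X = 279.3 kip·ft

Release the roller at Y. Primary structure: cantilever fixed at X.
Primary-structure tip deflection at Y by superposition:
  triangular load, peak 19.25 at the fixed end: w₀L⁴/(30EI) = 13306/EI
  point load 50 at a = 8.4: Pa²(3L − a)/(6EI) = 16229/EI
  δ_0 = 29534/EI
Flexibility coefficient — unit upward force at Y: δ_{YY} = L³/(3EI) = 576/EI.
With EI = 29000 kip·ft²: δ_0 = 1.0184 ft and δ_{YY} = 0.019862 ft/kip.
Compatibility — the beam at Y must follow the support down by 0.02083 ft: δ_0 − R_Y·δ_{YY} = 0.02083, so R_Y = (1.0184 − 0.02083)/0.019862 = 50.23 kip.
Moment equilibrium about X: M_X = Σ(load moments about X) − R_Y·L = 882 − 50.23×12 = 279.3 kip·ft.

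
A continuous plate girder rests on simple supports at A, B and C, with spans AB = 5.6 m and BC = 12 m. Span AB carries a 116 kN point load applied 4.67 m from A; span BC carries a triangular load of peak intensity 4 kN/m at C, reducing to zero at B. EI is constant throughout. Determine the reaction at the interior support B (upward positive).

Release continuity at B by inserting a hinge; the redundant is the internal moment M_B. The primary structure is two simply-supported spans AB and BC.
Discontinuity in slope at B on the released structure — sum the simple-span end rotations:
  span AB: point load 116 at a = 4.67: Pab(L + a)/(6LEI) = 154/EI
  span BC: triangular load, peak 4: 7w₀L³/(360EI) = 134.4/EI
  relative rotation θ_0 = (154 + 134.4)/EI = 288.4/EI
A unit hogging moment at B produces rotation L₁/(3EI) + L₂/(3EI) = 5.867/EI.
Compatibility: M_B·(L₁+L₂)/(3EI) = θ_0, giving M_B = 49.16 kN·m (hogging).
Span AB, ΣM about A with M_B applied at B: R_B^{AB}·5.6 = 541.7 + 49.16, so R_B^{AB} = 105.5 kN and R_A = 116 − 105.5 = 10.49 kN.
Span BC, ΣM about C: R_B^{BC}·12 = 96 + 49.16, so R_B^{BC} = 12.1 kN and R_C = 24 − 12.1 = 11.9 kN.
R_B = 105.5 + 12.1 = 117.6 kN.

R_B = 117.6 kN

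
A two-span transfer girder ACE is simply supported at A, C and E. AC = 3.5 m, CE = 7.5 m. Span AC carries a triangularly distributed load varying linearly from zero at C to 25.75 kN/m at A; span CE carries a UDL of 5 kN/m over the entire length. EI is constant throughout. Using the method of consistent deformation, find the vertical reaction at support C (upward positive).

Take M_C as the redundant. Released structure: two simple spans AC and CE with a hinge at C.
Discontinuity in slope at C on the released structure — sum the simple-span end rotations:
  span AC: triangular load, peak 25.75: 7w₀L³/(360EI) = 21.47/EI
  span CE: UDL 5: wL³/(24EI) = 87.89/EI
  relative rotation θ_0 = (21.47 + 87.89)/EI = 109.4/EI
A unit hogging moment at C produces rotation L₁/(3EI) + L₂/(3EI) = 3.667/EI.
Compatibility: M_C·(L₁+L₂)/(3EI) = θ_0, giving M_C = 29.82 kN·m (hogging).
Span AC, ΣM about A with M_C applied at C: R_C^{AC}·3.5 = 52.57 + 29.82, so R_C^{AC} = 23.54 kN and R_A = 45.06 − 23.54 = 21.52 kN.
Span CE, ΣM about E: R_C^{CE}·7.5 = 140.6 + 29.82, so R_C^{CE} = 22.73 kN and R_E = 37.5 − 22.73 = 14.77 kN.
R_C = 23.54 + 22.73 = 46.27 kN.

R_C = 46.27 kN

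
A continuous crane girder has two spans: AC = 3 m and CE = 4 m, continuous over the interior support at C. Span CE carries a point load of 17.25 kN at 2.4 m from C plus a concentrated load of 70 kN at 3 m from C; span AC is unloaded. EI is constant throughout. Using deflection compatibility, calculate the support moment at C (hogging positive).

M_C = 25.37 kN·m

Take M_C as the redundant. Released structure: two simple spans AC and CE with a hinge at C.
Rotations at C on the released spans (each span's end-slope, ×1/EI):
  span CE: point load 17.25 at a = 2.4: Pab(L + b)/(6LEI) = 15.46/EI
  span CE: point load 70 at a = 3: Pab(L + b)/(6LEI) = 43.75/EI
  relative rotation θ_0 = (0 + 59.21)/EI = 59.21/EI
A unit hogging moment at C produces rotation L₁/(3EI) + L₂/(3EI) = 2.333/EI.
Compatibility: M_C·(L₁+L₂)/(3EI) = θ_0, giving M_C = 25.37 kN·m (hogging).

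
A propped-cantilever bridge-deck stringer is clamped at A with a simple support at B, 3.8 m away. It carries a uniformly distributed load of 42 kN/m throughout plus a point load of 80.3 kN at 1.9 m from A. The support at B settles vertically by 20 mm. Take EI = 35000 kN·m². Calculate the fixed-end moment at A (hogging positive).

Choose R_B as the redundant. The primary structure is the cantilever fixed at A.
Free-end deflection of the primary structure under the applied loading (downward +):
  UDL 42: wL⁴/(8EI) = 1095/EI
  point load 80.3 at a = 1.9: Pa²(3L − a)/(6EI) = 459/EI
  δ_0 = 1554/EI
Tip deflection under a unit load at B: L³/(3EI) = 18.29/EI.
With EI = 35000 kN·m²: δ_0 = 0.044391 m and δ_{BB} = 0.000523 m/kN.
Compatibility — the beam at B must follow the support down by 0.02 m: δ_0 − R_B·δ_{BB} = 0.02, so R_B = (0.044391 − 0.02)/0.000523 = 46.67 kN.
Moment equilibrium about A: M_A = Σ(load moments about A) − R_B·L = 455.8 − 46.67×3.8 = 278.5 kN·m.

M_A = 278.5 kN·m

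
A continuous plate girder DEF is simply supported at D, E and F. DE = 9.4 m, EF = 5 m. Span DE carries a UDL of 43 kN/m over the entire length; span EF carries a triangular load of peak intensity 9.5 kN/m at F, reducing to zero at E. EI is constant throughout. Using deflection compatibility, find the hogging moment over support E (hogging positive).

Take M_E as the redundant. Released structure: two simple spans DE and EF with a hinge at E.
Rotations at E on the released spans (each span's end-slope, ×1/EI):
  span DE: UDL 43: wL³/(24EI) = 1488/EI
  span EF: triangular load, peak 9.5: 7w₀L³/(360EI) = 23.09/EI
  relative rotation θ_0 = (1488 + 23.09)/EI = 1511/EI
A unit hogging moment at E produces rotation L₁/(3EI) + L₂/(3EI) = 4.8/EI.
Slope continuity at E: θ_0 = M_E·4.8/EI, so M_E = 1511/4.8 = 314.8 kN·m (hogging).

M_E = 314.8 kN·m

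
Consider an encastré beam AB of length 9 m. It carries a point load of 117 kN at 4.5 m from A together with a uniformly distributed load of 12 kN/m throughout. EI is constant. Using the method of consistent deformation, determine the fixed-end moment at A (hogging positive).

Release both end moments; the primary structure is a simply-supported span AB with redundants M_A and M_B.
On the primary (simply-supported) span, the end slopes from the loading are:
  at A: point load 117 at a = 4.5: Pab(L + b)/(6LEI) = 592.3/EI
  at B: point load 117 at a = 4.5: Pab(L + a)/(6LEI) = 592.3/EI
  at A: UDL 12: wL³/(24EI) = 364.5/EI
  at B: UDL 12: wL³/(24EI) = 364.5/EI
  θ_A0 = 956.8/EI,  θ_B0 = 956.8/EI
Flexibility coefficients: a unit moment at one end gives L/(3EI) there and L/(6EI) at the far end, so f₁₁ = f₂₂ = 3/EI and f₁₂ = f₂₁ = 1.5/EI.
Compatibility — zero rotation at each built-in end:
  3 M_A + 1.5 M_B = 956.8
  1.5 M_A + 3 M_B = 956.8
Solving the pair gives M_A = 212.6 kN·m and M_B = 212.6 kN·m (hogging).

M_A = 212.6 kN·m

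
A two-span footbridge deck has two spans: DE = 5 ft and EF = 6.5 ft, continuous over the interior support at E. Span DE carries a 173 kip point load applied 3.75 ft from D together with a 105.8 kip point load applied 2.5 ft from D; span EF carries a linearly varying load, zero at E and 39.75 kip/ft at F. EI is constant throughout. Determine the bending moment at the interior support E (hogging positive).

M_E = 160.2 kip·ft

Take M_E as the redundant. Released structure: two simple spans DE and EF with a hinge at E.
Rotations at E on the released spans (each span's end-slope, ×1/EI):
  span DE: point load 173 at a = 3.75: Pab(L + a)/(6LEI) = 236.5/EI
  span DE: point load 105.8 at a = 2.5: Pab(L + a)/(6LEI) = 165.3/EI
  span EF: triangular load, peak 39.75: 7w₀L³/(360EI) = 212.3/EI
  relative rotation θ_0 = (401.8 + 212.3)/EI = 614.1/EI
A unit hogging moment at E produces rotation L₁/(3EI) + L₂/(3EI) = 3.833/EI.
Compatibility: M_E·(L₁+L₂)/(3EI) = θ_0, giving M_E = 160.2 kip·ft (hogging).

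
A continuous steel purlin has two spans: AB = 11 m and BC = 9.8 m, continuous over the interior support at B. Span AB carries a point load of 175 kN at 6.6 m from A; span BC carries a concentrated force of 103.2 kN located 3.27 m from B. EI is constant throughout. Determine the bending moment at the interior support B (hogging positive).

M_B = 283.7 kN·m

Release continuity at B by inserting a hinge; the redundant is the internal moment M_B. The primary structure is two simply-supported spans AB and BC.
Rotations at B on the released spans (each span's end-slope, ×1/EI):
  span AB: point load 175 at a = 6.6: Pab(L + a)/(6LEI) = 1355/EI
  span BC: point load 103.2 at a = 3.27: Pab(L + b)/(6LEI) = 612/EI
  relative rotation θ_0 = (1355 + 612)/EI = 1967/EI
A unit hogging moment at B produces rotation L₁/(3EI) + L₂/(3EI) = 6.933/EI.
Slope continuity at B: θ_0 = M_B·6.933/EI, so M_B = 1967/6.933 = 283.7 kN·m (hogging).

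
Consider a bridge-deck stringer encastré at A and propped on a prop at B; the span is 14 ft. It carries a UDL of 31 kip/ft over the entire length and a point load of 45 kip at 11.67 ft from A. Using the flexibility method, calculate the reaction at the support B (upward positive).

R_B = 196.6 kip

Release the roller at B. Primary structure: cantilever fixed at A.
Free-end deflection of the primary structure under the applied loading (downward +):
  UDL 31: wL⁴/(8EI) = 148862/EI
  point load 45 at a = 11.67: Pa²(3L − a)/(6EI) = 30980/EI
  δ_0 = 179842/EI
Tip deflection under a unit load at B: L³/(3EI) = 914.7/EI.
Compatibility at B: δ_0 − R_B·δ_{BB} = 0, so R_B = 179842/914.7 = 196.6 kip.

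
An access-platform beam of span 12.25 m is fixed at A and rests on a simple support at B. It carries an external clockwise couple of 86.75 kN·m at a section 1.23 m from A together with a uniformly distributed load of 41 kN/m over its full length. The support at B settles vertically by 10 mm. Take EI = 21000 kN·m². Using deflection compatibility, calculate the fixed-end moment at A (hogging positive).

Choose R_B as the redundant. The primary structure is the cantilever fixed at A.
Free-end deflection of the primary structure under the applied loading (downward +):
  clockwise couple 86.75 at a = 1.23: M₀a(2L − a)/(2EI) = 1241/EI
  UDL 41: wL⁴/(8EI) = 115409/EI
  δ_0 = 116650/EI
Tip deflection under a unit load at B: L³/(3EI) = 612.8/EI.
With EI = 21000 kN·m²: δ_0 = 5.5548 m and δ_{BB} = 0.029179 m/kN.
Compatibility — the beam at B must follow the support down by 0.01 m: δ_0 − R_B·δ_{BB} = 0.01, so R_B = (5.5548 − 0.01)/0.029179 = 190 kN.
Moment equilibrium about A: M_A = Σ(load moments about A) − R_B·L = 3163 − 190×12.25 = 835.2 kN·m.

M_A = 835.2 kN·m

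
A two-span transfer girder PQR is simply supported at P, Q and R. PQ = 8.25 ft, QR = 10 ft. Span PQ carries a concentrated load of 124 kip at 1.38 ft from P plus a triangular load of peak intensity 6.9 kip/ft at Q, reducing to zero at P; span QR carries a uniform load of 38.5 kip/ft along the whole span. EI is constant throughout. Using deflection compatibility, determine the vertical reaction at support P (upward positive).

R_P = 74.51 kip

Release continuity at Q by inserting a hinge; the redundant is the internal moment M_Q. The primary structure is two simply-supported spans PQ and QR.
Discontinuity in slope at Q on the released structure — sum the simple-span end rotations:
  span PQ: point load 124 at a = 1.38: Pab(L + a)/(6LEI) = 228.7/EI
  span PQ: triangular load, peak 6.9: w₀L³/(45EI) = 86.1/EI
  span QR: UDL 38.5: wL³/(24EI) = 1604/EI
  relative rotation θ_0 = (314.8 + 1604)/EI = 1919/EI
A unit hogging moment at Q produces rotation L₁/(3EI) + L₂/(3EI) = 6.083/EI.
Compatibility: M_Q·(L₁+L₂)/(3EI) = θ_0, giving M_Q = 315.4 kip·ft (hogging).
Span PQ, ΣM about P with M_Q applied at Q: R_Q^{PQ}·8.25 = 327.7 + 315.4, so R_Q^{PQ} = 77.95 kip and R_P = 152.5 − 77.95 = 74.51 kip.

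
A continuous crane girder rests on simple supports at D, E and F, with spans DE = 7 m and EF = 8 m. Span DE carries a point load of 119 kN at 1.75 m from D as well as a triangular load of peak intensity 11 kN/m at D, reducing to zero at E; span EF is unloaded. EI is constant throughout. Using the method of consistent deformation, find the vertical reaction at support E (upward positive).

R_E = 58.72 kN

Release continuity at E by inserting a hinge; the redundant is the internal moment M_E. The primary structure is two simply-supported spans DE and EF.
Rotations at E on the released spans (each span's end-slope, ×1/EI):
  span DE: point load 119 at a = 1.75: Pab(L + a)/(6LEI) = 227.8/EI
  span DE: triangular load, peak 11: 7w₀L³/(360EI) = 73.36/EI
  relative rotation θ_0 = (301.1 + 0)/EI = 301.1/EI
A unit hogging moment at E produces rotation L₁/(3EI) + L₂/(3EI) = 5/EI.
Compatibility: M_E·(L₁+L₂)/(3EI) = θ_0, giving M_E = 60.23 kN·m (hogging).
Span DE, ΣM about D with M_E applied at E: R_E^{DE}·7 = 298.1 + 60.23, so R_E^{DE} = 51.19 kN and R_D = 157.5 − 51.19 = 106.3 kN.
Span EF, ΣM about F: R_E^{EF}·8 = 0 + 60.23, so R_E^{EF} = 7.528 kN and R_F = 0 − 7.528 = -7.528 kN.
R_E = 51.19 + 7.528 = 58.72 kN.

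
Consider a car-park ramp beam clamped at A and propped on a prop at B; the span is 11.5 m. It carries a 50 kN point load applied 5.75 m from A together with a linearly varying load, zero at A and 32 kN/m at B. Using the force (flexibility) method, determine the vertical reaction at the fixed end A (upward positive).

R_A = 117.2 kN

Choose R_B as the redundant. The primary structure is the cantilever fixed at A.
Primary-structure tip deflection at B by superposition:
  point load 50 at a = 5.75: Pa²(3L − a)/(6EI) = 7921/EI
  triangular load, peak 32 at the free end: 11w₀L⁴/(120EI) = 51304/EI
  δ_0 = 59225/EI
Tip deflection under a unit load at B: L³/(3EI) = 507/EI.
Compatibility at B: δ_0 − R_B·δ_{BB} = 0, so R_B = 59225/507 = 116.8 kN.
Vertical equilibrium: R_A = ΣP − R_B = 234 − 116.8 = 117.2 kN.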